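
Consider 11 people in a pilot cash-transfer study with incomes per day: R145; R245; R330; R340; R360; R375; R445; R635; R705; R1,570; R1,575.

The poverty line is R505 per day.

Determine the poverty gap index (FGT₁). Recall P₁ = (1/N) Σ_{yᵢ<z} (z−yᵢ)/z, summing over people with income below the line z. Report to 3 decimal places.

Below the line: R145, R245, R330, R340, R360, R375, R445 (q = 7 of N = 11).
Normalized shortfalls: (505−145)/505 = 0.7129; (505−245)/505 = 0.5149; (505−330)/505 = 0.3465; (505−340)/505 = 0.3267; (505−360)/505 = 0.2871; (505−375)/505 = 0.2574; (505−445)/505 = 0.1188.
Σ = 2.564356. Dividing by the full population N = 11 gives P₁ = 0.233.

0.233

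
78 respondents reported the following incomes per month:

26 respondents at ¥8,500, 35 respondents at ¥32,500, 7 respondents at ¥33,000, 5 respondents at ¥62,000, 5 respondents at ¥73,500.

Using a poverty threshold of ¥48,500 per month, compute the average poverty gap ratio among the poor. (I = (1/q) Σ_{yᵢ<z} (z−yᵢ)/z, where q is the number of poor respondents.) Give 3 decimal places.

Below the line: 26×¥8,500, 35×¥32,500, 7×¥33,000 (q = 68 of N = 78).
Relative gaps: 0.8247 (×26), 0.3299 (×35), 0.3196 (×7); sum = 35.226804.
I averages over the q = 68 poor units only: 35.226804 / 68 = 0.518.

0.518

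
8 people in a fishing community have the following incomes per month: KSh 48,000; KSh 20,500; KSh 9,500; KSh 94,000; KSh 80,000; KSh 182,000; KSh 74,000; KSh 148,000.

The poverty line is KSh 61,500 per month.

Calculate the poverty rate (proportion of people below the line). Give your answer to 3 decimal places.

0.375

3 of the 8 people have income below KSh 61,500.
H = 3/8 = 0.375.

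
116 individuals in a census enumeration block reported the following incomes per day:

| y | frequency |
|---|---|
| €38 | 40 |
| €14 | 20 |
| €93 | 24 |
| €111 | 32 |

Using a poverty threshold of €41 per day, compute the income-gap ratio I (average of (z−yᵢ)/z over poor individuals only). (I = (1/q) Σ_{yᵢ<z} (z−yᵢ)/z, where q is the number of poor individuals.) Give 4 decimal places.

Below z: 20×€14, 40×€38 (q = 60 of N = 116).
Relative gaps: 0.6585 (×20), 0.0732 (×40); sum = 16.097561.
I averages over the q = 60 poor units only: 16.097561 / 60 = 0.2683.

0.2683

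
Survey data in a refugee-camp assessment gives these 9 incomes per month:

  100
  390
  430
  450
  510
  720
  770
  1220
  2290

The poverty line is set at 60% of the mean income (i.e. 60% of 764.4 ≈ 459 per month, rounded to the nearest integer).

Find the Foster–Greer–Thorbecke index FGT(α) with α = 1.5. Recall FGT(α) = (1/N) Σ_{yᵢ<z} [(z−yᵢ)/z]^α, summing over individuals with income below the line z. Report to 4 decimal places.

0.0854

Poor units: 100, 390, 430, 450 (q = 4 of N = 9).
Relative gaps: (459−100)/459 = 0.7821; (459−390)/459 = 0.1503; (459−430)/459 = 0.0632; (459−450)/459 = 0.0196.
Raised to α = 1.5: 0.69171; 0.05828; 0.01588; 0.00275.
Sum = 0.768619; FGT(1.5) = 0.768619 / 9 = 0.0854.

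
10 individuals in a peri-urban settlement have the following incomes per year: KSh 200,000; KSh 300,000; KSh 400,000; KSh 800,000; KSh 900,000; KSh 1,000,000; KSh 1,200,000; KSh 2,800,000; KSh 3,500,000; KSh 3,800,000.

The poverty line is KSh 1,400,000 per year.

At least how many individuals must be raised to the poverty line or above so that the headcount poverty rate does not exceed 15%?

6

Currently q = 7 of N = 10 are below the line (H = 0.700).
A headcount ratio of at most 15% allows at most ⌊0.15 × 10⌋ = 1 poor individuals.
So at least 7 − 1 = 6 must be lifted.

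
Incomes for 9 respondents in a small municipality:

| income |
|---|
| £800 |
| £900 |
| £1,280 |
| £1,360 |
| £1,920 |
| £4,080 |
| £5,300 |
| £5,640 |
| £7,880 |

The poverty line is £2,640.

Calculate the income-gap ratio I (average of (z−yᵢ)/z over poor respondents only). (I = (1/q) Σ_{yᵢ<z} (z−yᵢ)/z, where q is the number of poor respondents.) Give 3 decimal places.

Below the line: £800, £900, £1,280, £1,360, £1,920 (q = 5 of N = 9).
Relative gaps: 0.6970, 0.6591, 0.5152, 0.4848, 0.2727; sum = 2.628788.
I averages over the q = 5 poor units only: 2.628788 / 5 = 0.526.

0.526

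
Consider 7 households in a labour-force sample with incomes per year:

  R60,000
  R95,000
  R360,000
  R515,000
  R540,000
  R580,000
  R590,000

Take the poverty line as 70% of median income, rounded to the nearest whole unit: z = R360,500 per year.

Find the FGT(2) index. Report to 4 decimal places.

0.1767

Below the line: R60,000, R95,000, R360,000 (q = 3 of N = 7).
Normalized shortfalls: (360500−60000)/360500 = 0.8336; (360500−95000)/360500 = 0.7365; (360500−360000)/360500 = 0.0014.
Squared: 0.6948; 0.5424; 0.0000.
Sum = 1.237230; P₂ = 1.237230 / 7 = 0.1767.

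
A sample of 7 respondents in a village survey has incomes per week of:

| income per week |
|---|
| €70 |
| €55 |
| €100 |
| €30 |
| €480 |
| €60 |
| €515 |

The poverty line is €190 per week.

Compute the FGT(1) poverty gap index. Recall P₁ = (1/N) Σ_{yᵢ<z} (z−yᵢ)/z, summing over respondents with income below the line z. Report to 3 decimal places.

0.477

Below the line: €30, €55, €60, €70, €100 (q = 5 of N = 7).
Shortfall ratios: (190−30)/190 = 0.8421; (190−55)/190 = 0.7105; (190−60)/190 = 0.6842; (190−70)/190 = 0.6316; (190−100)/190 = 0.4737.
Σ = 3.342105. Dividing by the full population N = 7 gives P₁ = 0.477.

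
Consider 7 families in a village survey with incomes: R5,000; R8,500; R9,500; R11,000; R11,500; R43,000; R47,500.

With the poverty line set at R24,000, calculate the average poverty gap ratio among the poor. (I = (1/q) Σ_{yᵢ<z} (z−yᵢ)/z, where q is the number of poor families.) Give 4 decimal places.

0.6208

Below the line: R5,000, R8,500, R9,500, R11,000, R11,500 (q = 5 of N = 7).
Relative gaps: 0.7917, 0.6458, 0.6042, 0.5417, 0.5208; sum = 3.104167.
The income-gap ratio divides by q (the poor only): 3.104167 / 5 = 0.6208.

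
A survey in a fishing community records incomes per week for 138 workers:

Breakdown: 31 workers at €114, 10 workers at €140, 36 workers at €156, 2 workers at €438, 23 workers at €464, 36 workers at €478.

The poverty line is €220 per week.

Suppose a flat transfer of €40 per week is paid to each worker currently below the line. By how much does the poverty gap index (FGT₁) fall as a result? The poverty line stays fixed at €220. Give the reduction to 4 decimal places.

0.1014

Before: below the line — 31×€114, 10×€140, 36×€156; poverty gap index (FGT₁) = 0.210474.
After the €40 transfer: below the line — 31×€154, 10×€180, 36×€196; poverty gap index (FGT₁) = 0.109025.
Reduction = 0.210474 − 0.109025 = 0.1014.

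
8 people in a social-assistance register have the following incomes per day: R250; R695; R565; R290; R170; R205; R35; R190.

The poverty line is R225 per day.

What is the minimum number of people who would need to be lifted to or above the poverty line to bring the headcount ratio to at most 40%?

4 of the 8 people are poor, so H = 4/8 = 0.500.
A headcount ratio of at most 40% allows at most ⌊0.40 × 8⌋ = 3 poor people.
So at least 4 − 3 = 1 must be lifted.

1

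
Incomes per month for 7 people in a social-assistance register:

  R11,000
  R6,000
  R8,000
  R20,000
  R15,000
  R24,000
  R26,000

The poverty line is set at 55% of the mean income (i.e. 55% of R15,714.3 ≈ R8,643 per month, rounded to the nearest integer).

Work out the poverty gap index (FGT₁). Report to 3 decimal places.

0.054

Below the line: R6,000, R8,000 (q = 2 of N = 7).
Gap ratios (z−y)/z: (8643−6000)/8643 = 0.3058; (8643−8000)/8643 = 0.0744.
Σ = 0.380192. Dividing by the full population N = 7 gives P₁ = 0.054.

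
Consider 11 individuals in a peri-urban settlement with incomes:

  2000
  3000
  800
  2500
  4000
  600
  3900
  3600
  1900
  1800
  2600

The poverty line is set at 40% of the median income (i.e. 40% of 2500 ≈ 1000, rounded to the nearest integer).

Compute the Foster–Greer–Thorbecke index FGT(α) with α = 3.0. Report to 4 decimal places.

Below the line: 600, 800 (q = 2 of N = 11).
Shortfall ratios: (1000−600)/1000 = 0.4000; (1000−800)/1000 = 0.2000.
Raised to α = 3.0: 0.06400; 0.00800.
Sum = 0.072000; FGT(3.0) = 0.072000 / 11 = 0.0065.

0.0065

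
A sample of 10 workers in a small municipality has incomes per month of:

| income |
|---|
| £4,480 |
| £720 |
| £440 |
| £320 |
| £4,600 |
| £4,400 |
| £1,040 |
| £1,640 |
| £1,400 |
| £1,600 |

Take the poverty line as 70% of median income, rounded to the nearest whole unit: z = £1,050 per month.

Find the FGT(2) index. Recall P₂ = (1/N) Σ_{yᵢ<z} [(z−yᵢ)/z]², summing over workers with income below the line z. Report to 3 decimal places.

Below z: £320, £440, £720, £1,040 (q = 4 of N = 10).
Normalized shortfalls: (1050−320)/1050 = 0.6952; (1050−440)/1050 = 0.5810; (1050−720)/1050 = 0.3143; (1050−1040)/1050 = 0.0095.
Squared: 0.4834; 0.3375; 0.0988; 0.0001.
Sum = 0.919728; P₂ = 0.919728 / 10 = 0.092.

0.092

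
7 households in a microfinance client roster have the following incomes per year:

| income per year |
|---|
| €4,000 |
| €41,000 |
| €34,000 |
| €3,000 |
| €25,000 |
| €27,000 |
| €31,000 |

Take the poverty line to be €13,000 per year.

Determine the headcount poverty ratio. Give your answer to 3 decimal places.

2 of the 7 households have income below €13,000.
H = 2/7 = 0.286.

0.286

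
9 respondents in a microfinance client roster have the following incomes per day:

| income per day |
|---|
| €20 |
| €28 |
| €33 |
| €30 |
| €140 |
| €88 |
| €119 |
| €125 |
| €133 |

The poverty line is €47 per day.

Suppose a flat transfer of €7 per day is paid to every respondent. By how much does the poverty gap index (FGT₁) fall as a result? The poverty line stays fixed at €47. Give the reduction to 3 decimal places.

Before: below the line — €20, €28, €30, €33; poverty gap index (FGT₁) = 0.18203.
After the €7 transfer: below the line — €27, €35, €37, €40; poverty gap index (FGT₁) = 0.11584.
Reduction = 0.18203 − 0.11584 = 0.066.

0.066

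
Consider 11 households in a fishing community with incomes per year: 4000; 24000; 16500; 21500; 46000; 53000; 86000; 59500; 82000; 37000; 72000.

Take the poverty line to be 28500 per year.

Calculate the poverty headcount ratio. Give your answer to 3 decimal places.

0.364

4 of the 11 households have income below 28500.
H = 4/11 = 0.364.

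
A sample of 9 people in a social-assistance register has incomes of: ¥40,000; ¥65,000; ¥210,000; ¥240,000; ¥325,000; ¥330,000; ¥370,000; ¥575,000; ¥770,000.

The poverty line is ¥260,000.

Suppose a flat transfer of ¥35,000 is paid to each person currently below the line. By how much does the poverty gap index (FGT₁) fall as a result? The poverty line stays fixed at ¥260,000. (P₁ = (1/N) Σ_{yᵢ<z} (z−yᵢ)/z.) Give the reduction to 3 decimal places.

Before: below the line — ¥40,000, ¥65,000, ¥210,000, ¥240,000; poverty gap index (FGT₁) = 0.20726.
After the ¥35,000 transfer: below the line — ¥75,000, ¥100,000, ¥245,000; poverty gap index (FGT₁) = 0.15385.
Reduction = 0.20726 − 0.15385 = 0.053.

0.053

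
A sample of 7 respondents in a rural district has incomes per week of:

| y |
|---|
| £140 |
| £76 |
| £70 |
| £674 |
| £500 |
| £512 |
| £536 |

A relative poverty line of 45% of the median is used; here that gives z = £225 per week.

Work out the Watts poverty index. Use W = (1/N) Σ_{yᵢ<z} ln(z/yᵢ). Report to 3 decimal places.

0.390

Poor units: £70, £76, £140 (q = 3 of N = 7).
Log shortfalls: ln(225/70) = 1.1676; ln(225/76) = 1.0854; ln(225/140) = 0.4745.
W = 2.727430 / 7 = 0.390.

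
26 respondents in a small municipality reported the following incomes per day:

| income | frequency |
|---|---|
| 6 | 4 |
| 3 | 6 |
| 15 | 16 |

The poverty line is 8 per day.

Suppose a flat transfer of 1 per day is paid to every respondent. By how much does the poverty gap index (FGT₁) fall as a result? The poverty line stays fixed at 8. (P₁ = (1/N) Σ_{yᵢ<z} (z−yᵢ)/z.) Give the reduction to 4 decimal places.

Before: below the line — 6×3, 4×6; poverty gap index (FGT₁) = 0.182692.
After the 1 transfer: below the line — 6×4, 4×7; poverty gap index (FGT₁) = 0.134615.
Reduction = 0.182692 − 0.134615 = 0.0481.

0.0481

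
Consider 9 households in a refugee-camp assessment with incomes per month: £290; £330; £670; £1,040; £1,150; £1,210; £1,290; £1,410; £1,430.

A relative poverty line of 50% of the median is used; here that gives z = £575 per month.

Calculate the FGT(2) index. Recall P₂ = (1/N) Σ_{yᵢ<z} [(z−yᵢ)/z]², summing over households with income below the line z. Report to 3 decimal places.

0.047

Below the line: £290, £330 (q = 2 of N = 9).
Gap ratios (z−y)/z: (575−290)/575 = 0.4957; (575−330)/575 = 0.4261.
Squared: 0.2457; 0.1816.
Sum = 0.427221; P₂ = 0.427221 / 9 = 0.047.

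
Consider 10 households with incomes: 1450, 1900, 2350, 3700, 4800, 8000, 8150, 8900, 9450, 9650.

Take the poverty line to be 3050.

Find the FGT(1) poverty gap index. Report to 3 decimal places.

0.113

Below z: 1450, 1900, 2350 (q = 3 of N = 10).
Normalized shortfalls: (3050−1450)/3050 = 0.5246; (3050−1900)/3050 = 0.3770; (3050−2350)/3050 = 0.2295.
Σ = 1.131148. Dividing by the full population N = 10 gives P₁ = 0.113.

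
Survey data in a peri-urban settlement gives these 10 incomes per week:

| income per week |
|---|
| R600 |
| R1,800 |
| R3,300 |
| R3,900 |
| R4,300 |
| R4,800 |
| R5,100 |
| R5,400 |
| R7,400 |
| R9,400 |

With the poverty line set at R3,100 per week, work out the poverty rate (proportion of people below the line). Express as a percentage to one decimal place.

20.0%

2 of the 10 people have income below R3,100.
H = 2/10 = 20.0%.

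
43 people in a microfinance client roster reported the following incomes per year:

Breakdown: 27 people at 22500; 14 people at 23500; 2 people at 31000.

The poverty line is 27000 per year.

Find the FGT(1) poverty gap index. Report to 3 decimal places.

Incomes under z: 27×22500, 14×23500 (q = 41 of N = 43).
Shortfall ratios: (27000−22500)/27000 = 0.1667 (×27); (27000−23500)/27000 = 0.1296 (×14).
Σ = 6.314815. Dividing by the full population N = 43 gives P₁ = 0.147.

0.147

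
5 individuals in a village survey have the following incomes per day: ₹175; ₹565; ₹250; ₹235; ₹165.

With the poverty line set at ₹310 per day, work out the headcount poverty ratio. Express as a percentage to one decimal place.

4 of the 5 individuals have income below ₹310.
H = 4/5 = 80.0%.

80.0%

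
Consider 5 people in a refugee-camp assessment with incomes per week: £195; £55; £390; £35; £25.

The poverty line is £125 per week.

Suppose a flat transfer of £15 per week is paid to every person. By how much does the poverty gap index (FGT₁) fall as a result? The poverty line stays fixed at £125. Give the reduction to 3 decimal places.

0.072

Before: below the line — £25, £35, £55; poverty gap index (FGT₁) = 0.41600.
After the £15 transfer: below the line — £40, £50, £70; poverty gap index (FGT₁) = 0.34400.
Reduction = 0.41600 − 0.34400 = 0.072.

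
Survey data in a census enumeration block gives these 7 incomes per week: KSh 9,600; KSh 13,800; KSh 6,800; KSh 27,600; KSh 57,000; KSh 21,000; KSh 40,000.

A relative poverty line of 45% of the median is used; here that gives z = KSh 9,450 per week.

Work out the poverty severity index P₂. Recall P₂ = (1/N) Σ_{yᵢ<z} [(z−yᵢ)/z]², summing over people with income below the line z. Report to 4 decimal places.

0.0112

Below z: KSh 6,800 (q = 1 of N = 7).
Normalized shortfalls: (9450−6800)/9450 = 0.2804.
Squared: 0.0786.
Sum = 0.078637; P₂ = 0.078637 / 7 = 0.0112.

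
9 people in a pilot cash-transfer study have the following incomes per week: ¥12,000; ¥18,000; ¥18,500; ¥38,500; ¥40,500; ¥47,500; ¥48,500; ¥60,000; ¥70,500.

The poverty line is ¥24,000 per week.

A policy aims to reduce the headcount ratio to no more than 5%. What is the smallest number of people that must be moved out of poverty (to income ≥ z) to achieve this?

3

Currently q = 3 of N = 9 are below the line (H = 0.333).
A headcount ratio of at most 5% allows at most ⌊0.05 × 9⌋ = 0 poor people.
So at least 3 − 0 = 3 must be lifted.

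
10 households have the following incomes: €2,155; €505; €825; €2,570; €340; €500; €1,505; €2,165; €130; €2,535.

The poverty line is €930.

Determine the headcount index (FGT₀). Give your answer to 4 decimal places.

0.5000

5 of the 10 households have income below €930.
H = 5/10 = 0.5000.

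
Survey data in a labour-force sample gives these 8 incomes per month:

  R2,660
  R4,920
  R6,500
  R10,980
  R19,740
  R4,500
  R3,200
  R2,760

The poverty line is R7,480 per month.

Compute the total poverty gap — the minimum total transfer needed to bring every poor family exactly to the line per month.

R20,340

Incomes under z: R2,660, R2,760, R3,200, R4,500, R4,920, R6,500 (q = 6 of N = 8).
Individual gaps: 7480−2660 = 4820; 7480−2760 = 4720; 7480−3200 = 4280; 7480−4500 = 2980; 7480−4920 = 2560; 7480−6500 = 980.
Aggregate gap = R20,340.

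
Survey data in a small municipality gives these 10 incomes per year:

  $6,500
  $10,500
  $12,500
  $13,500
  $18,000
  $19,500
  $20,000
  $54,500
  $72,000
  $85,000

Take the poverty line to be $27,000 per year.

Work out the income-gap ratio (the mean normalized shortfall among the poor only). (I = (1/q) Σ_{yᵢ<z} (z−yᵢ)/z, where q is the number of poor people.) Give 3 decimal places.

0.468

Incomes under z: $6,500, $10,500, $12,500, $13,500, $18,000, $19,500, $20,000 (q = 7 of N = 10).
Shortfall ratios (z−y)/z: 0.7593, 0.6111, 0.5370, 0.5000, 0.3333, 0.2778, 0.2593; sum = 3.277778.
I averages over the q = 7 poor units only: 3.277778 / 7 = 0.468.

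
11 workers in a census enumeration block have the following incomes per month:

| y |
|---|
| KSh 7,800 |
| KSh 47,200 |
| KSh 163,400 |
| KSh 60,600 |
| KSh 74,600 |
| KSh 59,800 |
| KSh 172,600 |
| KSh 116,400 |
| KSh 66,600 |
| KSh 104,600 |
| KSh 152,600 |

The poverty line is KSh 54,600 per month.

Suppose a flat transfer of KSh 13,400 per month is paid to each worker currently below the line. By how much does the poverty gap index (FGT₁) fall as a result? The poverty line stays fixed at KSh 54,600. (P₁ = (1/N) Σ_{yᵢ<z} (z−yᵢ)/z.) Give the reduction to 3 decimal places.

0.035

Before: below the line — KSh 7,800, KSh 47,200; poverty gap index (FGT₁) = 0.09024.
After the KSh 13,400 transfer: below the line — KSh 21,200; poverty gap index (FGT₁) = 0.05561.
Reduction = 0.09024 − 0.05561 = 0.035.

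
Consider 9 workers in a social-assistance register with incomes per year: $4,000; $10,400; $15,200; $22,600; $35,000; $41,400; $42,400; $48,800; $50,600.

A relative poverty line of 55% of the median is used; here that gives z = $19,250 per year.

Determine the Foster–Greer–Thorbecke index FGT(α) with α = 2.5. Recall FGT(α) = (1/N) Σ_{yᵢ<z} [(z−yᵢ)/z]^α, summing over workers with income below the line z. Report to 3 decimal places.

0.080

Incomes under z: $4,000, $10,400, $15,200 (q = 3 of N = 9).
Shortfall ratios: (19250−4000)/19250 = 0.7922; (19250−10400)/19250 = 0.4597; (19250−15200)/19250 = 0.2104.
Raised to α = 2.5: 0.55860; 0.14331; 0.02030.
Sum = 0.722211; FGT(2.5) = 0.722211 / 9 = 0.080.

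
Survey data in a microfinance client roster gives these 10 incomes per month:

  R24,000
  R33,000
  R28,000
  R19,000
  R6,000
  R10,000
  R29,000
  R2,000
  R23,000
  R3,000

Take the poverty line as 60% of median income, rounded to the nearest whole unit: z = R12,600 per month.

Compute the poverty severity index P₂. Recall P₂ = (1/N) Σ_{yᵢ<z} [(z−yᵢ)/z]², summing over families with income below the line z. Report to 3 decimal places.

Incomes under z: R2,000, R3,000, R6,000, R10,000 (q = 4 of N = 10).
Relative gaps: (12600−2000)/12600 = 0.8413; (12600−3000)/12600 = 0.7619; (12600−6000)/12600 = 0.5238; (12600−10000)/12600 = 0.2063.
Squared: 0.7077; 0.5805; 0.2744; 0.0426.
Sum = 1.605190; P₂ = 1.605190 / 10 = 0.161.

0.161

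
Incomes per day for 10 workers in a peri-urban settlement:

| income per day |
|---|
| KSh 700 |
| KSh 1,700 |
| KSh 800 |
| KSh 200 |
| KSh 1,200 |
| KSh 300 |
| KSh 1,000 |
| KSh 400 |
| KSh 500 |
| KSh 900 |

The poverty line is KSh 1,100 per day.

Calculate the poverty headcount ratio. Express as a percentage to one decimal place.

80.0%

8 of the 10 workers have income below KSh 1,100.
H = 8/10 = 80.0%.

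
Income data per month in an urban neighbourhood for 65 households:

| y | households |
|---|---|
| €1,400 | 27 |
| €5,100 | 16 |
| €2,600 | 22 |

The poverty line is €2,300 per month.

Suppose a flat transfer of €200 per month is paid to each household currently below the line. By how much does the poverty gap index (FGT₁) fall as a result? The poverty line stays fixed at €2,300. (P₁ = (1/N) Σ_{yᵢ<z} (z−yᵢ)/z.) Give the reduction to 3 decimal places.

Before: below the line — 27×€1,400; poverty gap index (FGT₁) = 0.16254.
After the €200 transfer: below the line — 27×€1,600; poverty gap index (FGT₁) = 0.12642.
Reduction = 0.16254 − 0.12642 = 0.036.

0.036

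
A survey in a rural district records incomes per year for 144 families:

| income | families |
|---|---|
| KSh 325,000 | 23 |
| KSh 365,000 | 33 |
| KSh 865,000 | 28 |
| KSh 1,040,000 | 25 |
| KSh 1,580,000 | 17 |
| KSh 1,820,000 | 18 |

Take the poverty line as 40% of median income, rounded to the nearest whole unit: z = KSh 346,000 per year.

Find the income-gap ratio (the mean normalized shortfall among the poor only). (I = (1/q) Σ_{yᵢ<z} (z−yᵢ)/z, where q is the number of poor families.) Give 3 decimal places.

Incomes under z: 23×KSh 325,000 (q = 23 of N = 144).
Shortfall ratios (z−y)/z: 0.0607 (×23); sum = 1.395954.
The income-gap ratio divides by q (the poor only): 1.395954 / 23 = 0.061.

0.061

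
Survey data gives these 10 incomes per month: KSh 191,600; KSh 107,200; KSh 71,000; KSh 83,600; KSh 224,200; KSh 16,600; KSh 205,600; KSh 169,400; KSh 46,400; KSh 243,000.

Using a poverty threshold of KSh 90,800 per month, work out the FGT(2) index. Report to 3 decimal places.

Below the line: KSh 16,600, KSh 46,400, KSh 71,000, KSh 83,600 (q = 4 of N = 10).
Relative gaps: (90800−16600)/90800 = 0.8172; (90800−46400)/90800 = 0.4890; (90800−71000)/90800 = 0.2181; (90800−83600)/90800 = 0.0793.
Squared: 0.6678; 0.2391; 0.0476; 0.0063.
Sum = 0.960731; P₂ = 0.960731 / 10 = 0.096.

0.096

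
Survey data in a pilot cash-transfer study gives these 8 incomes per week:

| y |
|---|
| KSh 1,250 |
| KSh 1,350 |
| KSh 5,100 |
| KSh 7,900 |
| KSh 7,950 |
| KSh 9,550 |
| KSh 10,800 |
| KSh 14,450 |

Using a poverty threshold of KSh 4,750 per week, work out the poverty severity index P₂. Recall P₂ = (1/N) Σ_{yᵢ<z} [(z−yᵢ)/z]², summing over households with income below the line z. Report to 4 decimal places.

Poor units: KSh 1,250, KSh 1,350 (q = 2 of N = 8).
Relative gaps: (4750−1250)/4750 = 0.7368; (4750−1350)/4750 = 0.7158.
Squared: 0.5429; 0.5124.
Sum = 1.055291; P₂ = 1.055291 / 8 = 0.1319.

0.1319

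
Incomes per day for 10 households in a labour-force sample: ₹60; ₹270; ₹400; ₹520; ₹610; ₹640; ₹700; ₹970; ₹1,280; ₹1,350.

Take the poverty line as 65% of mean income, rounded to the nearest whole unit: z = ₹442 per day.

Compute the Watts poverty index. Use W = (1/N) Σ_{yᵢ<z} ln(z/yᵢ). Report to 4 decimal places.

Incomes under z: ₹60, ₹270, ₹400 (q = 3 of N = 10).
Log shortfalls: ln(442/60) = 1.9970; ln(442/270) = 0.4929; ln(442/400) = 0.0998.
W = 2.589699 / 10 = 0.2590.

0.2590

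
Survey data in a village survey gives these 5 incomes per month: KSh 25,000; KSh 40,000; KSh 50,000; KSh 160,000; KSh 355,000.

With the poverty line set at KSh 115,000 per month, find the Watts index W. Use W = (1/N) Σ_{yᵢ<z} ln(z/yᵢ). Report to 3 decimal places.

0.683

Below z: KSh 25,000, KSh 40,000, KSh 50,000 (q = 3 of N = 5).
Log shortfalls: ln(115000/25000) = 1.5261; ln(115000/40000) = 1.0561; ln(115000/50000) = 0.8329.
W = 3.415018 / 5 = 0.683.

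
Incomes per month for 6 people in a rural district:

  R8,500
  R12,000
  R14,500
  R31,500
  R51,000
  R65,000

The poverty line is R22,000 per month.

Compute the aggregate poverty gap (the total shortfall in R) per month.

R31,000

Below the line: R8,500, R12,000, R14,500 (q = 3 of N = 6).
Individual gaps: 22000−8500 = 13500; 22000−12000 = 10000; 22000−14500 = 7500.
Aggregate gap = R31,000.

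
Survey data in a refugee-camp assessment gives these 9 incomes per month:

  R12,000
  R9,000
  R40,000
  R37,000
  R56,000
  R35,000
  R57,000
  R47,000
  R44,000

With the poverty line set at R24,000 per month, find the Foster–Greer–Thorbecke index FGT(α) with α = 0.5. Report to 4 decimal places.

0.1664

Below z: R9,000, R12,000 (q = 2 of N = 9).
Gap ratios (z−y)/z: (24000−9000)/24000 = 0.6250; (24000−12000)/24000 = 0.5000.
Raised to α = 0.5: 0.79057; 0.70711.
Sum = 1.497676; FGT(0.5) = 1.497676 / 9 = 0.1664.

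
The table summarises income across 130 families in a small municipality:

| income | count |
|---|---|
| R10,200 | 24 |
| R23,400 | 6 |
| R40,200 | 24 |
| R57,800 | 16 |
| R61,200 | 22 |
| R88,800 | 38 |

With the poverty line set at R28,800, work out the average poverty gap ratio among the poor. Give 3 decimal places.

Incomes under z: 24×R10,200, 6×R23,400 (q = 30 of N = 130).
Relative gaps: 0.6458 (×24), 0.1875 (×6); sum = 16.625000.
The income-gap ratio divides by q (the poor only): 16.625000 / 30 = 0.554.

0.554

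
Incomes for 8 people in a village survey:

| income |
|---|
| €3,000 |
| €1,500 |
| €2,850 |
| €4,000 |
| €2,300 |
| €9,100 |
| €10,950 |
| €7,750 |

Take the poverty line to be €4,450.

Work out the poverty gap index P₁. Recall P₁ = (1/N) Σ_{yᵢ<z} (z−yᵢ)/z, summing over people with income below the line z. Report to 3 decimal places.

0.242

Below the line: €1,500, €2,300, €2,850, €3,000, €4,000 (q = 5 of N = 8).
Gap ratios (z−y)/z: (4450−1500)/4450 = 0.6629; (4450−2300)/4450 = 0.4831; (4450−2850)/4450 = 0.3596; (4450−3000)/4450 = 0.3258; (4450−4000)/4450 = 0.1011.
Σ = 1.932584. Dividing by the full population N = 8 gives P₁ = 0.242.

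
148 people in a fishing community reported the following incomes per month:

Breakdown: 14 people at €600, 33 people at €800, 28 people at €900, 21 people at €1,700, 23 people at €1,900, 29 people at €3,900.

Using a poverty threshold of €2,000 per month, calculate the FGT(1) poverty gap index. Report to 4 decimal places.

Below the line: 14×€600, 33×€800, 28×€900, 21×€1,700, 23×€1,900 (q = 119 of N = 148).
Shortfall ratios: (2000−600)/2000 = 0.7000 (×14); (2000−800)/2000 = 0.6000 (×33); (2000−900)/2000 = 0.5500 (×28); (2000−1700)/2000 = 0.1500 (×21); (2000−1900)/2000 = 0.0500 (×23).
Sum of shortfalls = 49.300000; P₁ averages over all N: 49.300000 / 148 = 0.3331.

0.3331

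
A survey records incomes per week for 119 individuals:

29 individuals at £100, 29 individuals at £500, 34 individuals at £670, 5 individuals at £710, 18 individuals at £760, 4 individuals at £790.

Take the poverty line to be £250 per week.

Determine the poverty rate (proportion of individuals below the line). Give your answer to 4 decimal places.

29 of the 119 individuals have income below £250.
H = 29/119 = 0.2437.

0.2437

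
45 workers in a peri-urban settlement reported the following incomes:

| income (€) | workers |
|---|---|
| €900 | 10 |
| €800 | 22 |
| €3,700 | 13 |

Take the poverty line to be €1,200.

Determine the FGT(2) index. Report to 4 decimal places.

Incomes under z: 22×€800, 10×€900 (q = 32 of N = 45).
Relative gaps: (1200−800)/1200 = 0.3333 (×22); (1200−900)/1200 = 0.2500 (×10).
Squared: 0.1111 (×22); 0.0625 (×10).
Sum = 3.069444; P₂ = 3.069444 / 45 = 0.0682.

0.0682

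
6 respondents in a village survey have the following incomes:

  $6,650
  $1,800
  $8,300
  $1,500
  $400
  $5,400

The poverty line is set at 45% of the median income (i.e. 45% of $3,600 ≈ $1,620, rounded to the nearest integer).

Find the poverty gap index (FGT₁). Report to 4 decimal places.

Incomes under z: $400, $1,500 (q = 2 of N = 6).
Relative gaps: (1620−400)/1620 = 0.7531; (1620−1500)/1620 = 0.0741.
Σ = 0.827160. Dividing by the full population N = 6 gives P₁ = 0.1379.

0.1379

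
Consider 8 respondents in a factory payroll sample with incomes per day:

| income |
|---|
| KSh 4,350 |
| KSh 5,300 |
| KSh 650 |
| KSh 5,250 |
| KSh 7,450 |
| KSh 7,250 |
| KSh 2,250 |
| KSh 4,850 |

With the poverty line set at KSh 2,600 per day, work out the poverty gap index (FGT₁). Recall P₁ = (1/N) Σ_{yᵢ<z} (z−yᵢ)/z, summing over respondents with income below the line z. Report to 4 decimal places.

0.1106

Incomes under z: KSh 650, KSh 2,250 (q = 2 of N = 8).
Normalized shortfalls: (2600−650)/2600 = 0.7500; (2600−2250)/2600 = 0.1346.
Sum of shortfalls = 0.884615; P₁ averages over all N: 0.884615 / 8 = 0.1106.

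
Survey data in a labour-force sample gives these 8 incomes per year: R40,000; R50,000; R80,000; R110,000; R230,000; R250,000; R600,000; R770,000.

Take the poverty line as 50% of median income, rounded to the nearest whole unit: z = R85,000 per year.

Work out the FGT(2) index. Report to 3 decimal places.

0.057

Poor units: R40,000, R50,000, R80,000 (q = 3 of N = 8).
Gap ratios (z−y)/z: (85000−40000)/85000 = 0.5294; (85000−50000)/85000 = 0.4118; (85000−80000)/85000 = 0.0588.
Squared: 0.2803; 0.1696; 0.0035.
Sum = 0.453287; P₂ = 0.453287 / 8 = 0.057.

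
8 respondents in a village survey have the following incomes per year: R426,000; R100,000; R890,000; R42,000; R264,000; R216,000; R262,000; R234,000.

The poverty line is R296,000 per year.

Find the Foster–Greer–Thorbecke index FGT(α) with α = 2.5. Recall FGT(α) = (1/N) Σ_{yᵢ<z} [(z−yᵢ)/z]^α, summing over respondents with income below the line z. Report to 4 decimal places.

Below the line: R42,000, R100,000, R216,000, R234,000, R262,000, R264,000 (q = 6 of N = 8).
Relative gaps: (296000−42000)/296000 = 0.8581; (296000−100000)/296000 = 0.6622; (296000−216000)/296000 = 0.2703; (296000−234000)/296000 = 0.2095; (296000−262000)/296000 = 0.1149; (296000−264000)/296000 = 0.1081.
Raised to α = 2.5: 0.68211; 0.35679; 0.03797; 0.02008; 0.00447; 0.00384.
Sum = 1.105268; FGT(2.5) = 1.105268 / 8 = 0.1382.

0.1382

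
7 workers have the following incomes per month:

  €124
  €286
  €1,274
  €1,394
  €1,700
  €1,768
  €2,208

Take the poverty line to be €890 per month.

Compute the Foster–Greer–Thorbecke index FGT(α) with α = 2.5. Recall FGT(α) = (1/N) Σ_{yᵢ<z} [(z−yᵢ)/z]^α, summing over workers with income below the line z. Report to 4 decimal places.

Below the line: €124, €286 (q = 2 of N = 7).
Gap ratios (z−y)/z: (890−124)/890 = 0.8607; (890−286)/890 = 0.6787.
Raised to α = 2.5: 0.68722; 0.37942.
Sum = 1.066639; FGT(2.5) = 1.066639 / 7 = 0.1524.

0.1524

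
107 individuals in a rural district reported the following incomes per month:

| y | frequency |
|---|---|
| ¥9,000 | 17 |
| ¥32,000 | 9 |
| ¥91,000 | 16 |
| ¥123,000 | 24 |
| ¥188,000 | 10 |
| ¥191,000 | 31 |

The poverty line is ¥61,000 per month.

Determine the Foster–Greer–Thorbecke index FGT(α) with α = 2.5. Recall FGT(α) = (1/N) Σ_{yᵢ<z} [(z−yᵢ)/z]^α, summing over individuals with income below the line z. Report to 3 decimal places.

Below the line: 17×¥9,000, 9×¥32,000 (q = 26 of N = 107).
Relative gaps: (61000−9000)/61000 = 0.8525 (×17); (61000−32000)/61000 = 0.4754 (×9).
Raised to α = 2.5: 0.67094 (×17); 0.15584 (×9).
Sum = 12.808515; FGT(2.5) = 12.808515 / 107 = 0.120.

0.120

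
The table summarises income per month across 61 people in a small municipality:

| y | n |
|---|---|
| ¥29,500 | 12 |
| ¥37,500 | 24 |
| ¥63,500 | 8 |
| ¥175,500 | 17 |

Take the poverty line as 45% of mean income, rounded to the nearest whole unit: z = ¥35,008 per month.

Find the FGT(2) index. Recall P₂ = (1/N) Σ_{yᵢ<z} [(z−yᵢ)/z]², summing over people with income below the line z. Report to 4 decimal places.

Poor units: 12×¥29,500 (q = 12 of N = 61).
Relative gaps: (35008−29500)/35008 = 0.1573 (×12).
Squared: 0.0248 (×12).
Sum = 0.297053; P₂ = 0.297053 / 61 = 0.0049.

0.0049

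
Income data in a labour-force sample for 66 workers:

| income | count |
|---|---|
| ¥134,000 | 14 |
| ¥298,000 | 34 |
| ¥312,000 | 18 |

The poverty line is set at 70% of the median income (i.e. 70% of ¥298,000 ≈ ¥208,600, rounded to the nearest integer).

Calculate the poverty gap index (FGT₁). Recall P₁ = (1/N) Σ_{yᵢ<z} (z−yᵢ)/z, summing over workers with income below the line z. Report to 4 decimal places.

Poor units: 14×¥134,000 (q = 14 of N = 66).
Relative gaps: (208600−134000)/208600 = 0.3576 (×14).
Σ = 5.006711. Dividing by the full population N = 66 gives P₁ = 0.0759.

0.0759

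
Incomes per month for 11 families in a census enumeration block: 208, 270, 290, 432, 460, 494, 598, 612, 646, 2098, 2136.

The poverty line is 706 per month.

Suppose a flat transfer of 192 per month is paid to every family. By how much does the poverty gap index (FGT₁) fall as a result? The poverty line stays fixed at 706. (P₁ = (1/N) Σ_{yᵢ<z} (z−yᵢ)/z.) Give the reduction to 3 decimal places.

Before: below the line — 208, 270, 290, 432, 460, 494, 598, 612, 646; poverty gap index (FGT₁) = 0.30183.
After the 192 transfer: below the line — 400, 462, 482, 624, 652, 686; poverty gap index (FGT₁) = 0.11975.
Reduction = 0.30183 − 0.11975 = 0.182.

0.182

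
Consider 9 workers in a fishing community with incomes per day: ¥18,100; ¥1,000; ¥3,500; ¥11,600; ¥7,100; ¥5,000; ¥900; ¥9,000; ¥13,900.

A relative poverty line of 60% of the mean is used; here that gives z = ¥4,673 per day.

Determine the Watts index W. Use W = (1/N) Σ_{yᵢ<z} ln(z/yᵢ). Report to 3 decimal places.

0.386

Incomes under z: ¥900, ¥1,000, ¥3,500 (q = 3 of N = 9).
ln(z/y) terms: ln(4673/900) = 1.6472; ln(4673/1000) = 1.5418; ln(4673/3500) = 0.2890.
W = 3.478001 / 9 = 0.386.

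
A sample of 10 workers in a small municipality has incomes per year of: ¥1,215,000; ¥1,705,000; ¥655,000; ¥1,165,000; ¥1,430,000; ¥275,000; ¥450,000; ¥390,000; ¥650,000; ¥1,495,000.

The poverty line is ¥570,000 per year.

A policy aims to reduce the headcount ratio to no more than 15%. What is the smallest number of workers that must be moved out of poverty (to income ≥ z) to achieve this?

2

3 of the 10 workers are poor, so H = 3/10 = 0.300.
A headcount ratio of at most 15% allows at most ⌊0.15 × 10⌋ = 1 poor workers.
So at least 3 − 1 = 2 must be lifted.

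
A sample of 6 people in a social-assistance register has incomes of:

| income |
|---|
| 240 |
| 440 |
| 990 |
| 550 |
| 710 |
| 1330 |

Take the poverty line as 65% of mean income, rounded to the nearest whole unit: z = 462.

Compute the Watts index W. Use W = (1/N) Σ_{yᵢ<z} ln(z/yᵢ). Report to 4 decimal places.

0.1173

Incomes under z: 240, 440 (q = 2 of N = 6).
ln(z/y) terms: ln(462/240) = 0.6549; ln(462/440) = 0.0488.
W = 0.703716 / 6 = 0.1173.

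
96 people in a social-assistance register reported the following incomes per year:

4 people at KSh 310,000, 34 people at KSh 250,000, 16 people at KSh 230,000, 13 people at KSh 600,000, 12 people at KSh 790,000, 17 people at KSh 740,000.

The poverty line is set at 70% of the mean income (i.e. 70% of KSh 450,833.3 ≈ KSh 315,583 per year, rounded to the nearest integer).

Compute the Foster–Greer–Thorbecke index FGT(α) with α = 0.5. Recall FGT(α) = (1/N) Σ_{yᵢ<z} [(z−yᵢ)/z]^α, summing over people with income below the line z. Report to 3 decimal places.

0.254

Poor units: 16×KSh 230,000, 34×KSh 250,000, 4×KSh 310,000 (q = 54 of N = 96).
Normalized shortfalls: (315583−230000)/315583 = 0.2712 (×16); (315583−250000)/315583 = 0.2078 (×34); (315583−310000)/315583 = 0.0177 (×4).
Raised to α = 0.5: 0.52076 (×16); 0.45587 (×34); 0.13301 (×4).
Sum = 24.363681; FGT(0.5) = 24.363681 / 96 = 0.254.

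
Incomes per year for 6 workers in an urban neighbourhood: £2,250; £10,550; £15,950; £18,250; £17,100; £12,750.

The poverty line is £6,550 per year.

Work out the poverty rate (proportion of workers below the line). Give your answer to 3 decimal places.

0.167

1 of the 6 workers have income below £6,550.
H = 1/6 = 0.167.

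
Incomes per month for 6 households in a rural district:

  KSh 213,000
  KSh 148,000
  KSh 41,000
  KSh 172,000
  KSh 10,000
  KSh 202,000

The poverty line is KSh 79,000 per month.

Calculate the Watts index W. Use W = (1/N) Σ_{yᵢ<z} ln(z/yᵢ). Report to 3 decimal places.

Incomes under z: KSh 10,000, KSh 41,000 (q = 2 of N = 6).
ln(z/y) terms: ln(79000/10000) = 2.0669; ln(79000/41000) = 0.6559.
W = 2.722739 / 6 = 0.454.

0.454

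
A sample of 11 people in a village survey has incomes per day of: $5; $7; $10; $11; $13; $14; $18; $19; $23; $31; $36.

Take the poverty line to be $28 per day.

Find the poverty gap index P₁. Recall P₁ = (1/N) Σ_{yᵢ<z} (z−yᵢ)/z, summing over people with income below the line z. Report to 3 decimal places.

Incomes under z: $5, $7, $10, $11, $13, $14, $18, $19, $23 (q = 9 of N = 11).
Shortfall ratios: (28−5)/28 = 0.8214; (28−7)/28 = 0.7500; (28−10)/28 = 0.6429; (28−11)/28 = 0.6071; (28−13)/28 = 0.5357; (28−14)/28 = 0.5000; (28−18)/28 = 0.3571; (28−19)/28 = 0.3214; (28−23)/28 = 0.1786.
Sum of shortfalls = 4.714286; P₁ averages over all N: 4.714286 / 11 = 0.429.

0.429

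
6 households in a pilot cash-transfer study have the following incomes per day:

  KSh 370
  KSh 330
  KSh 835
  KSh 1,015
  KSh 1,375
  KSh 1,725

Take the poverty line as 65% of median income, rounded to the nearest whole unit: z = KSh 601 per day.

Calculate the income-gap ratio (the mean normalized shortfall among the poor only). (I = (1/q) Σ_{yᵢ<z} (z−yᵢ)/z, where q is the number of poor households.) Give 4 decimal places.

Incomes under z: KSh 330, KSh 370 (q = 2 of N = 6).
Relative gaps: 0.4509, 0.3844; sum = 0.835275.
I averages over the q = 2 poor units only: 0.835275 / 2 = 0.4176.

0.4176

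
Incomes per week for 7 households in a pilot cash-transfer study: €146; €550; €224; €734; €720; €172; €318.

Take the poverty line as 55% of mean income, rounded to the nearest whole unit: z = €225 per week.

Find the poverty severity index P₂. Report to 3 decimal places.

0.026

Below the line: €146, €172, €224 (q = 3 of N = 7).
Gap ratios (z−y)/z: (225−146)/225 = 0.3511; (225−172)/225 = 0.2356; (225−224)/225 = 0.0044.
Squared: 0.1233; 0.0555; 0.0000.
Sum = 0.178785; P₂ = 0.178785 / 7 = 0.026.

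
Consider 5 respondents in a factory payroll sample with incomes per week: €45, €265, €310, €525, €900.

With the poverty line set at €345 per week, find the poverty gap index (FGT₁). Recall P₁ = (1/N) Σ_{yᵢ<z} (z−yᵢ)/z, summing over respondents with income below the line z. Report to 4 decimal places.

Poor units: €45, €265, €310 (q = 3 of N = 5).
Normalized shortfalls: (345−45)/345 = 0.8696; (345−265)/345 = 0.2319; (345−310)/345 = 0.1014.
Σ = 1.202899. Dividing by the full population N = 5 gives P₁ = 0.2406.

0.2406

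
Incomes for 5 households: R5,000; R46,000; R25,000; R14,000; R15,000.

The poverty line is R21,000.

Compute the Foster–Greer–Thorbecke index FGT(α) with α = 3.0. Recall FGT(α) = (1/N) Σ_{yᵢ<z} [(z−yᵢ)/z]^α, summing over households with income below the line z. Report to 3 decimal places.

Below the line: R5,000, R14,000, R15,000 (q = 3 of N = 5).
Relative gaps: (21000−5000)/21000 = 0.7619; (21000−14000)/21000 = 0.3333; (21000−15000)/21000 = 0.2857.
Raised to α = 3.0: 0.44228; 0.03704; 0.02332.
Sum = 0.502646; FGT(3.0) = 0.502646 / 5 = 0.101.

0.101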